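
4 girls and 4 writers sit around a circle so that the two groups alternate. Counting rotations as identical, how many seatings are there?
Fix one of the girls: (4-1)! ways for the remaining girls, × 4! ways for the writers = 6 × 24 = 144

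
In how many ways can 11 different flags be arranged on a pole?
11! = 39916800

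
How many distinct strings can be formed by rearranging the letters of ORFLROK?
7! / (1! × 2! × 2! × 1! × 1!) = 1260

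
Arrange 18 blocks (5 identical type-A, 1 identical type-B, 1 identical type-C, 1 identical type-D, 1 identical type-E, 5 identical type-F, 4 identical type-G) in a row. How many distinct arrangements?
18! / (5! × 1! × 1! × 1! × 1! × 5! × 4!) = 18525386880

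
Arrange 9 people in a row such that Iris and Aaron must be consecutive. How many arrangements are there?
Treat the 2 as one block: (9-2+1)! × 2! = 40320 × 2 = 80640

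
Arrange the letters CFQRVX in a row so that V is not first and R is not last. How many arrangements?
By inclusion-exclusion: 6! - 2×(6-1)! + (6-2)! = 720 - 240 + 24 = 504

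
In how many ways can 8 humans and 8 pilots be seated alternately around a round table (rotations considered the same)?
Fix one of the humans: (8-1)! ways for the remaining humans, × 8! ways for the pilots = 5040 × 40320 = 203212800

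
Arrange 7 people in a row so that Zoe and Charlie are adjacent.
Treat as block: (7-1)! × 2! = 720 × 2 = 1440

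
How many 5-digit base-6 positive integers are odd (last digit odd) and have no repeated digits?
Last∈{1,3,5}. Last=0: 0. Last nonzero: 3×4×P(4,3) = 288. Total = 288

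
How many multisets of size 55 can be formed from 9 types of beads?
C(55+9-1, 9-1) = C(63, 8) = 3872894697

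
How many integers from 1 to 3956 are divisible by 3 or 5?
⌊3956/3⌋ + ⌊3956/5⌋ - ⌊3956/15⌋ = 1318 + 791 - 263 = 1846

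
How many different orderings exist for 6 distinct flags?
6! = 720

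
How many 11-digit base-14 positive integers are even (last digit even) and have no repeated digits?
Last∈{0,2,4,6,8,10,12}. Last=0: 1037836800. Last nonzero: 6×12×P(12,9) = 5748019200. Total = 6785856000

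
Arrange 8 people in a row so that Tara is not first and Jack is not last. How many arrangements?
By inclusion-exclusion: 8! - 2×(8-1)! + (8-2)! = 40320 - 10080 + 720 = 30960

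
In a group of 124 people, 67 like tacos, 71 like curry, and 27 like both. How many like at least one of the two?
|A∪B| = |A| + |B| - |A∩B| = 67 + 71 - 27 = 111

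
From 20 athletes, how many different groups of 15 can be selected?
C(20,15) = 20!/(15!×5!) = 15504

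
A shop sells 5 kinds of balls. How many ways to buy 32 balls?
C(32+5-1, 5-1) = C(36, 4) = 58905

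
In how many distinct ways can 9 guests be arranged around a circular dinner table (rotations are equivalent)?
Circular: fix one position, arrange the rest. (9-1)! = 40320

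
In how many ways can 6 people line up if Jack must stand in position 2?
Fix one position: (6-1)! = 120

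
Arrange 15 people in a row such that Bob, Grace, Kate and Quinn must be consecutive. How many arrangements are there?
Treat the 4 as one block: (15-4+1)! × 4! = 479001600 × 24 = 11496038400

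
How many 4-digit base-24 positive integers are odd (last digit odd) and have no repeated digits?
Last∈{1,3,5,7,9,11,13,15,17,19,21,23}. Last=0: 0. Last nonzero: 12×22×P(22,2) = 121968. Total = 121968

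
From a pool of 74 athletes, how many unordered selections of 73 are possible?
C(74,73) = 74!/(73!×1!) = 74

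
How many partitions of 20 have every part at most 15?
Let r_j(i) = number of partitions of i into parts ≤ j, for i = 0..20. r_1(i) = 1 for all i; r_j(i) = r_{j-1}(i) + r_j(i-j). Rows j = 2..15: ≤2: 1 1 2 2 3 3 4 4 5 5 6 6 7 7 8 8 9 9 10 10 11; ≤3: 1 1 2 3 4 5 7 8 10 12 14 16 19 21 24 27 30 33 37 40 44; ≤4: 1 1 2 3 5 6 9 11 15 18 23 27 34 39 47 54 64 72 84 94 108; ≤5: 1 1 2 3 5 7 10 13 18 23 30 37 47 57 70 84 101 119 141 164 192; ≤6: 1 1 2 3 5 7 11 14 20 26 35 44 58 71 90 110 136 163 199 235 282; ≤7: 1 1 2 3 5 7 11 15 21 28 38 49 65 82 105 131 164 201 248 300 364; ≤8: 1 1 2 3 5 7 11 15 22 29 40 52 70 89 116 146 186 230 288 352 434; ≤9: 1 1 2 3 5 7 11 15 22 30 41 54 73 94 123 157 201 252 318 393 488; ≤10: 1 1 2 3 5 7 11 15 22 30 42 55 75 97 128 164 212 267 340 423 530; ≤11: 1 1 2 3 5 7 11 15 22 30 42 56 76 99 131 169 219 278 355 445 560; ≤12: 1 1 2 3 5 7 11 15 22 30 42 56 77 100 133 172 224 285 366 460 582; ≤13: 1 1 2 3 5 7 11 15 22 30 42 56 77 101 134 174 227 290 373 471 597; ≤14: 1 1 2 3 5 7 11 15 22 30 42 56 77 101 135 175 229 293 378 478 608; ≤15: 1 1 2 3 5 7 11 15 22 30 42 56 77 101 135 176 230 295 381 483 615. r_15(20) = 615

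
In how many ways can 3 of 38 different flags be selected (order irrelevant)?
C(38,3) = 38!/(3!×35!) = 8436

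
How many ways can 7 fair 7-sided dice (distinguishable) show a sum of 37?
Coefficient of x^37 in (x + x² + ... + x^7)^7. By inclusion-exclusion on dice exceeding 7: Σ_j (-1)^j C(7,j)·C(37-1-7j, 6) = C(7,0)·C(36,6) - C(7,1)·C(29,6) + C(7,2)·C(22,6) - C(7,3)·C(15,6) + C(7,4)·C(8,6) = 1·1947792 - 7·475020 + 21·74613 - 35·5005 + 35·28 = 15330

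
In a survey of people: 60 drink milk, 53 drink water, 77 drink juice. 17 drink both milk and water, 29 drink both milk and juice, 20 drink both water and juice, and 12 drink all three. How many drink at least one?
|A∪B∪C| = 60+53+77-17-29-20+12 = 136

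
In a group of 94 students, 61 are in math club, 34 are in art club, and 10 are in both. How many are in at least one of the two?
|A∪B| = |A| + |B| - |A∩B| = 61 + 34 - 10 = 85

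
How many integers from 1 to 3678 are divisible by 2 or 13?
⌊3678/2⌋ + ⌊3678/13⌋ - ⌊3678/26⌋ = 1839 + 282 - 141 = 1980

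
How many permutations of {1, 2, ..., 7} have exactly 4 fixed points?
Choose the 4 fixed points C(7,4) = 35, derange the rest: !3 = Σ_{j=0}^{3} (-1)^j·3!/j! = 6 - 6 + 3 - 1 = 2. Product = 35 × 2 = 70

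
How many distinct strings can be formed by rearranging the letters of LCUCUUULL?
9! / (4! × 3! × 2!) = 1260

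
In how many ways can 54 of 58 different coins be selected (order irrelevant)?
C(58,54) = 58!/(54!×4!) = 424270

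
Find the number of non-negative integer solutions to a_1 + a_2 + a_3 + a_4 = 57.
C(57+4-1, 4-1) = C(60, 3) = 34220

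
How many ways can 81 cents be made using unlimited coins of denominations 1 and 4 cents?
Coefficient of x^81 in 1/(1-x^1) · 1/(1-x^4). Use j coins of 4 for j = 0..⌊81/4⌋ = 20, the rest in 1s: 20 + 1 = 21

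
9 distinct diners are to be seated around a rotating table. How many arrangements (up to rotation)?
Circular: fix one position, arrange the rest. (9-1)! = 40320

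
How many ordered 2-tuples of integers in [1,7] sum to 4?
Coefficient of x^4 in (x + x² + ... + x^7)^2. By inclusion-exclusion on dice exceeding 7: Σ_j (-1)^j C(2,j)·C(4-1-7j, 1) = C(2,0)·C(3,1) = 1·3 = 3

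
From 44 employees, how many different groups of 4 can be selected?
C(44,4) = 44!/(4!×40!) = 135751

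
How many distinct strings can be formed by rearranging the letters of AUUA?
4! / (2! × 2!) = 6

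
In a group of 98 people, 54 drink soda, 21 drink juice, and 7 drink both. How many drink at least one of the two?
|A∪B| = |A| + |B| - |A∩B| = 54 + 21 - 7 = 68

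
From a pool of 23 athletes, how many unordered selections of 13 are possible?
C(23,13) = 23!/(13!×10!) = 1144066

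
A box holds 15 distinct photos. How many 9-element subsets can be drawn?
C(15,9) = 15!/(9!×6!) = 5005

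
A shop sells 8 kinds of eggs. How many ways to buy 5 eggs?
C(5+8-1, 8-1) = C(12, 7) = 792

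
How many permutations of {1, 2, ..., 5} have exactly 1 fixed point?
Choose the 1 fixed point C(5,1) = 5, derange the rest: !4 = Σ_{j=0}^{4} (-1)^j·4!/j! = 24 - 24 + 12 - 4 + 1 = 9. Product = 5 × 9 = 45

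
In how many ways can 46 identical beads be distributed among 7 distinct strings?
C(46+7-1, 7-1) = C(52, 6) = 20358520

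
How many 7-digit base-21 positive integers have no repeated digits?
First digit: 20 choices (nonzero). Then descending: 20 × 20 × 19 × 18 × 17 × 16 × 15 = 558144000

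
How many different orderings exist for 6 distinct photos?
6! = 720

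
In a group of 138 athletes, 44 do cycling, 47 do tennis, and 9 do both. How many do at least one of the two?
|A∪B| = |A| + |B| - |A∩B| = 44 + 47 - 9 = 82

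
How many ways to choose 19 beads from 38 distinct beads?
C(38,19) = 38!/(19!×19!) = 35345263800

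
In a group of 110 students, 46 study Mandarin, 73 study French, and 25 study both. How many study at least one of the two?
|A∪B| = |A| + |B| - |A∩B| = 46 + 73 - 25 = 94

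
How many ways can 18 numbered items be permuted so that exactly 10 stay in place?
Choose the 10 fixed points C(18,10) = 43758, derange the rest: !8 = Σ_{j=0}^{8} (-1)^j·8!/j! = 40320 - 40320 + 20160 - 6720 + 1680 - 336 + 56 - 8 + 1 = 14833. Product = 43758 × 14833 = 649062414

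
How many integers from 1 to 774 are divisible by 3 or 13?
⌊774/3⌋ + ⌊774/13⌋ - ⌊774/39⌋ = 258 + 59 - 19 = 298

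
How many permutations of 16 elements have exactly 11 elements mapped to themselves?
Choose the 11 fixed points C(16,11) = 4368, derange the rest: !5 = Σ_{j=0}^{5} (-1)^j·5!/j! = 120 - 120 + 60 - 20 + 5 - 1 = 44. Product = 4368 × 44 = 192192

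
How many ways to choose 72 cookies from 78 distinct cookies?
C(78,72) = 78!/(72!×6!) = 256851595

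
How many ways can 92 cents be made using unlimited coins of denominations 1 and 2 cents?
Coefficient of x^92 in 1/(1-x^1) · 1/(1-x^2). Use j coins of 2 for j = 0..⌊92/2⌋ = 46, the rest in 1s: 46 + 1 = 47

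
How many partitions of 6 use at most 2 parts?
By conjugation, equals partitions of 6 into parts ≤ 2. Let r_j(i) = number of partitions of i into parts ≤ j, for i = 0..6. r_1(i) = 1 for all i; r_j(i) = r_{j-1}(i) + r_j(i-j). Rows j = 2..2: ≤2: 1 1 2 2 3 3 4. r_2(6) = 4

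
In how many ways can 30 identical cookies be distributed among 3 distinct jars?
C(30+3-1, 3-1) = C(32, 2) = 496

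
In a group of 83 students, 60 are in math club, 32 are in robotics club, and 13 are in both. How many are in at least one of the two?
|A∪B| = |A| + |B| - |A∩B| = 60 + 32 - 13 = 79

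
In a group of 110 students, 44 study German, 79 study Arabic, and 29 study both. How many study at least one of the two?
|A∪B| = |A| + |B| - |A∩B| = 44 + 79 - 29 = 94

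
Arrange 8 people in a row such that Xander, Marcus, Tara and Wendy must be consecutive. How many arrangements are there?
Treat the 4 as one block: (8-4+1)! × 4! = 120 × 24 = 2880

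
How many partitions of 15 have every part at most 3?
Let r_j(i) = number of partitions of i into parts ≤ j, for i = 0..15. r_1(i) = 1 for all i; r_j(i) = r_{j-1}(i) + r_j(i-j). Rows j = 2..3: ≤2: 1 1 2 2 3 3 4 4 5 5 6 6 7 7 8 8; ≤3: 1 1 2 3 4 5 7 8 10 12 14 16 19 21 24 27. r_3(15) = 27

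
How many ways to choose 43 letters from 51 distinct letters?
C(51,43) = 51!/(43!×8!) = 636763050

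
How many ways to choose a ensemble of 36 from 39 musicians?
C(39,36) = 39!/(36!×3!) = 9139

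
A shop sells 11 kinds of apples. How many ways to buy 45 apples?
C(45+11-1, 11-1) = C(55, 10) = 29248649430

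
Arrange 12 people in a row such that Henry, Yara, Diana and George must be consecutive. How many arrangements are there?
Treat the 4 as one block: (12-4+1)! × 4! = 362880 × 24 = 8709120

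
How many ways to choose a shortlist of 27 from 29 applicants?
C(29,27) = 29!/(27!×2!) = 406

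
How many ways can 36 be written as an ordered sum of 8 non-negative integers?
C(36+8-1, 8-1) = C(43, 7) = 32224114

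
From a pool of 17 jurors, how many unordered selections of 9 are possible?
C(17,9) = 17!/(9!×8!) = 24310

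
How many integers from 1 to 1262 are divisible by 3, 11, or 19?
⌊1262/3⌋+⌊1262/11⌋+⌊1262/19⌋ - ⌊1262/33⌋-⌊1262/57⌋-⌊1262/209⌋ + ⌊1262/627⌋ = 420+114+66 - 38-22-6 + 2 = 536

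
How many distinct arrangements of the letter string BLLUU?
5! / (1! × 2! × 2!) = 30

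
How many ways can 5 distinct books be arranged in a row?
5! = 120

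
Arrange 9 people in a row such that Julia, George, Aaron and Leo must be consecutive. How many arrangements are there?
Treat the 4 as one block: (9-4+1)! × 4! = 720 × 24 = 17280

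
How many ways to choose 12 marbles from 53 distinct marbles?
C(53,12) = 53!/(12!×41!) = 266783135710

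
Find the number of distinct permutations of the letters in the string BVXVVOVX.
8! / (1! × 2! × 4! × 1!) = 840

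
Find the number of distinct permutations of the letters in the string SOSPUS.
6! / (3! × 1! × 1! × 1!) = 120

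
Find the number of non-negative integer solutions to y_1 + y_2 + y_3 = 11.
C(11+3-1, 3-1) = C(13, 2) = 78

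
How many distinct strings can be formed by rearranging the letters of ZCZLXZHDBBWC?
12! / (1! × 1! × 1! × 2! × 2! × 3! × 1! × 1!) = 19958400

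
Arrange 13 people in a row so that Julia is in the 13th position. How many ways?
Fix one position: (13-1)! = 479001600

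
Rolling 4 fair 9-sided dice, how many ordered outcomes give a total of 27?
Coefficient of x^27 in (x + x² + ... + x^9)^4. By inclusion-exclusion on dice exceeding 9: Σ_j (-1)^j C(4,j)·C(27-1-9j, 3) = C(4,0)·C(26,3) - C(4,1)·C(17,3) + C(4,2)·C(8,3) = 1·2600 - 4·680 + 6·56 = 216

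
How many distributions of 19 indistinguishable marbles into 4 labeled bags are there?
C(19+4-1, 4-1) = C(22, 3) = 1540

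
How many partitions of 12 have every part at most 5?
Let r_j(i) = number of partitions of i into parts ≤ j, for i = 0..12. r_1(i) = 1 for all i; r_j(i) = r_{j-1}(i) + r_j(i-j). Rows j = 2..5: ≤2: 1 1 2 2 3 3 4 4 5 5 6 6 7; ≤3: 1 1 2 3 4 5 7 8 10 12 14 16 19; ≤4: 1 1 2 3 5 6 9 11 15 18 23 27 34; ≤5: 1 1 2 3 5 7 10 13 18 23 30 37 47. r_5(12) = 47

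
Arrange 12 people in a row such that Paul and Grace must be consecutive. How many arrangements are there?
Treat the 2 as one block: (12-2+1)! × 2! = 39916800 × 2 = 79833600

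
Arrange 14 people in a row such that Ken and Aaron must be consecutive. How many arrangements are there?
Treat the 2 as one block: (14-2+1)! × 2! = 6227020800 × 2 = 12454041600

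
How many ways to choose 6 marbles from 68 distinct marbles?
C(68,6) = 68!/(6!×62!) = 109453344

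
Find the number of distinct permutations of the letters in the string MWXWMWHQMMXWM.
13! / (5! × 1! × 4! × 1! × 2!) = 1081080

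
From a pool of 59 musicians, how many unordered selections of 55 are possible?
C(59,55) = 59!/(55!×4!) = 455126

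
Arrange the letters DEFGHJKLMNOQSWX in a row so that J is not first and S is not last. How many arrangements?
By inclusion-exclusion: 15! - 2×(15-1)! + (15-2)! = 1307674368000 - 174356582400 + 6227020800 = 1139544806400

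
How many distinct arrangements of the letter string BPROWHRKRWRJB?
13! / (2! × 4! × 1! × 1! × 1! × 1! × 2! × 1!) = 64864800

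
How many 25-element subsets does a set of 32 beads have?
C(32,25) = 32!/(25!×7!) = 3365856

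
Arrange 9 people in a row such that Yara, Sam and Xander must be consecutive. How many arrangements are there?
Treat the 3 as one block: (9-3+1)! × 3! = 5040 × 6 = 30240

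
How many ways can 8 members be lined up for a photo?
8! = 40320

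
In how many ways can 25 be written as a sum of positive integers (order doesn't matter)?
Pentagonal recurrence p(n) = p(n-1) + p(n-2) - p(n-5) - p(n-7) + p(n-12) + p(n-15) - ... gives p(0..24) = 1, 1, 2, 3, 5, 7, 11, 15, 22, 30, 42, 56, 77, 101, 135, 176, 231, 297, 385, 490, 627, 792, 1002, 1255, 1575. p(25) = p(24) + p(23) - p(20) - p(18) + p(13) + p(10) - p(3) = 1575 + 1255 - 627 - 385 + 101 + 42 - 3 = 1958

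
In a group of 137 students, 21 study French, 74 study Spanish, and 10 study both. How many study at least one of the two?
|A∪B| = |A| + |B| - |A∩B| = 21 + 74 - 10 = 85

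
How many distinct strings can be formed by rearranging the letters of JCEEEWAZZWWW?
12! / (1! × 1! × 2! × 4! × 3! × 1!) = 1663200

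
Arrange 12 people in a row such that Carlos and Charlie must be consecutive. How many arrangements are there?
Treat the 2 as one block: (12-2+1)! × 2! = 39916800 × 2 = 79833600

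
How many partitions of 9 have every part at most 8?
Let r_j(i) = number of partitions of i into parts ≤ j, for i = 0..9. r_1(i) = 1 for all i; r_j(i) = r_{j-1}(i) + r_j(i-j). Rows j = 2..8: ≤2: 1 1 2 2 3 3 4 4 5 5; ≤3: 1 1 2 3 4 5 7 8 10 12; ≤4: 1 1 2 3 5 6 9 11 15 18; ≤5: 1 1 2 3 5 7 10 13 18 23; ≤6: 1 1 2 3 5 7 11 14 20 26; ≤7: 1 1 2 3 5 7 11 15 21 28; ≤8: 1 1 2 3 5 7 11 15 22 29. r_8(9) = 29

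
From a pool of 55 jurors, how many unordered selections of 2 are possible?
C(55,2) = 55!/(2!×53!) = 1485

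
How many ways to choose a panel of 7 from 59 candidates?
C(59,7) = 59!/(7!×52!) = 341149446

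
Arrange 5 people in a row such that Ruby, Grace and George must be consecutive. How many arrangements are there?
Treat the 3 as one block: (5-3+1)! × 3! = 6 × 6 = 36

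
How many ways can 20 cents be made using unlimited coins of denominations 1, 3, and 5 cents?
Coefficient of x^20 in 1/(1-x^1) · 1/(1-x^3) · 1/(1-x^5). Case on j = number of 5-cent coins (j = 0..4); remainder r = 20 - 5j is made from {1,3} in ⌊r/3⌋+1 ways. r = 20, 15, 10, 5, 0 → 7 + 6 + 4 + 2 + 1 = 20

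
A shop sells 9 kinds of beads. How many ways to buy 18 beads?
C(18+9-1, 9-1) = C(26, 8) = 1562275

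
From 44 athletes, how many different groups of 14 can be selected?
C(44,14) = 44!/(14!×30!) = 114955808528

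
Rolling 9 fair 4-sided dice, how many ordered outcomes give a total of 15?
Coefficient of x^15 in (x + x² + ... + x^4)^9. By inclusion-exclusion on dice exceeding 4: Σ_j (-1)^j C(9,j)·C(15-1-4j, 8) = C(9,0)·C(14,8) - C(9,1)·C(10,8) = 1·3003 - 9·45 = 2598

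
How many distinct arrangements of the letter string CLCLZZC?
7! / (2! × 2! × 3!) = 210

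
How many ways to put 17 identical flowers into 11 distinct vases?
C(17+11-1, 11-1) = C(27, 10) = 8436285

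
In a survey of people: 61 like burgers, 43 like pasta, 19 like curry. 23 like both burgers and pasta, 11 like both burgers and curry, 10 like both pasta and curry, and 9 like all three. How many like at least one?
|A∪B∪C| = 61+43+19-23-11-10+9 = 88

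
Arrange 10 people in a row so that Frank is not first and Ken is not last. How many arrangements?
By inclusion-exclusion: 10! - 2×(10-1)! + (10-2)! = 3628800 - 725760 + 40320 = 2943360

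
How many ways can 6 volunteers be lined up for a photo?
6! = 720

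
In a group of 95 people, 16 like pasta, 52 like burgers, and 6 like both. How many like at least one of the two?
|A∪B| = |A| + |B| - |A∩B| = 16 + 52 - 6 = 62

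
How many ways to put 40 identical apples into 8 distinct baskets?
C(40+8-1, 8-1) = C(47, 7) = 62891499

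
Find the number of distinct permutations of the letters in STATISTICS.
10! / (3! × 3! × 1! × 2! × 1!) = 50400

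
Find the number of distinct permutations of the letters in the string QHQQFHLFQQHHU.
13! / (1! × 5! × 2! × 1! × 4!) = 1081080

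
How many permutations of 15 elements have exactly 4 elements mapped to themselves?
Choose the 4 fixed points C(15,4) = 1365, derange the rest: !11 = Σ_{j=0}^{11} (-1)^j·11!/j! = 39916800 - 39916800 + 19958400 - 6652800 + 1663200 - 332640 + 55440 - 7920 + 990 - 110 + 11 - 1 = 14684570. Product = 1365 × 14684570 = 20044438050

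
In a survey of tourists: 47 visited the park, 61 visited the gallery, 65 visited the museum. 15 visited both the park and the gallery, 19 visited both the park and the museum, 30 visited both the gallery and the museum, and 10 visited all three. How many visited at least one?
|A∪B∪C| = 47+61+65-15-19-30+10 = 119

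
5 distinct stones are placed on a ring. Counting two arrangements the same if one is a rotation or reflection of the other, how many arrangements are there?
(5-1)!/2 = 24/2 = 12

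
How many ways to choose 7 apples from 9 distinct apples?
C(9,7) = 9!/(7!×2!) = 36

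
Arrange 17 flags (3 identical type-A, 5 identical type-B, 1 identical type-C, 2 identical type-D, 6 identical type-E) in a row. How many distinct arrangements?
17! / (3! × 5! × 1! × 2! × 6!) = 343062720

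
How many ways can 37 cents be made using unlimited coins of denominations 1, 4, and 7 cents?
Coefficient of x^37 in 1/(1-x^1) · 1/(1-x^4) · 1/(1-x^7). Case on j = number of 7-cent coins (j = 0..5); remainder r = 37 - 7j is made from {1,4} in ⌊r/4⌋+1 ways. r = 37, 30, 23, 16, 9, 2 → 10 + 8 + 6 + 5 + 3 + 1 = 33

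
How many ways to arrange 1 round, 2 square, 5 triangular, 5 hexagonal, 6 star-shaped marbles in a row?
19! / (1! × 2! × 5! × 5! × 6!) = 5866372512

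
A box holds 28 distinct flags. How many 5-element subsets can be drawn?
C(28,5) = 28!/(5!×23!) = 98280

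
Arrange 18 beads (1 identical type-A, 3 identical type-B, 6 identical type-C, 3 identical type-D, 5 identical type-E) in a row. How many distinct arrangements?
18! / (1! × 3! × 6! × 3! × 5!) = 2058376320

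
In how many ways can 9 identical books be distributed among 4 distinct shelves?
C(9+4-1, 4-1) = C(12, 3) = 220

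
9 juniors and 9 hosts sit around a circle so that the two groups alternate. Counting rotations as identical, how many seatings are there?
Fix one of the juniors: (9-1)! ways for the remaining juniors, × 9! ways for the hosts = 40320 × 362880 = 14631321600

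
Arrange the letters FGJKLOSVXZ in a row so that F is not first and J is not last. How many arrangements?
By inclusion-exclusion: 10! - 2×(10-1)! + (10-2)! = 3628800 - 725760 + 40320 = 2943360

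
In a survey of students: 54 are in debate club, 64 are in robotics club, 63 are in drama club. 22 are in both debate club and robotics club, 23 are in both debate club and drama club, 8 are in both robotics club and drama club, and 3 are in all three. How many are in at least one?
|A∪B∪C| = 54+64+63-22-23-8+3 = 131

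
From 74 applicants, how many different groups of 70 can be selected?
C(74,70) = 74!/(70!×4!) = 1150626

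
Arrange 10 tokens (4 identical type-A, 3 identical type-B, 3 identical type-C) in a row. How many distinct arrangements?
10! / (4! × 3! × 3!) = 4200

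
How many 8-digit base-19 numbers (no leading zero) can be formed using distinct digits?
First digit: 18 choices (nonzero). Then descending: 18 × 18 × 17 × 16 × 15 × 14 × 13 × 12 = 2887073280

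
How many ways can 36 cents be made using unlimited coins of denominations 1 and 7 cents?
Coefficient of x^36 in 1/(1-x^1) · 1/(1-x^7). Use j coins of 7 for j = 0..⌊36/7⌋ = 5, the rest in 1s: 5 + 1 = 6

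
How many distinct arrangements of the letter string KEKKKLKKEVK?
11! / (1! × 1! × 7! × 2!) = 3960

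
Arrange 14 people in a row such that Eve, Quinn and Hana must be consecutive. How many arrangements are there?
Treat the 3 as one block: (14-3+1)! × 3! = 479001600 × 6 = 2874009600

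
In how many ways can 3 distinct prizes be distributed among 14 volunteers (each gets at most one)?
P(14,3) = 14!/(14-3)! = 2184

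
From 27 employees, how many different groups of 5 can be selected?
C(27,5) = 27!/(5!×22!) = 80730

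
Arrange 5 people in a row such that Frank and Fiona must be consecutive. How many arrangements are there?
Treat the 2 as one block: (5-2+1)! × 2! = 24 × 2 = 48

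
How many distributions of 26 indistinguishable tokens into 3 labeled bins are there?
C(26+3-1, 3-1) = C(28, 2) = 378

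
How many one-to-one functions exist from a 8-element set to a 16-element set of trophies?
P(16,8) = 16!/(16-8)! = 518918400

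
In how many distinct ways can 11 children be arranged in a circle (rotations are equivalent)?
Circular: fix one position, arrange the rest. (11-1)! = 3628800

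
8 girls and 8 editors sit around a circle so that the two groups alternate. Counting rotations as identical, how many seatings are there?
Fix one of the girls: (8-1)! ways for the remaining girls, × 8! ways for the editors = 5040 × 40320 = 203212800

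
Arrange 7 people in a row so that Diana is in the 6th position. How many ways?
Fix one position: (7-1)! = 720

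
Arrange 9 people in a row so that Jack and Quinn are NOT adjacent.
Total - adjacent = 9! - (9-1)!×2 = 362880 - 80640 = 282240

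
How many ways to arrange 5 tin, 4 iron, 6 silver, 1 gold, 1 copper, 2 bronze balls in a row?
19! / (5! × 4! × 6! × 1! × 1! × 2!) = 29331862560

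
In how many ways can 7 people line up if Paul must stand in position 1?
Fix one position: (7-1)! = 720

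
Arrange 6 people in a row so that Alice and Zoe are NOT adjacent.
Total - adjacent = 6! - (6-1)!×2 = 720 - 240 = 480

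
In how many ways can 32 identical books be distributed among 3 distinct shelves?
C(32+3-1, 3-1) = C(34, 2) = 561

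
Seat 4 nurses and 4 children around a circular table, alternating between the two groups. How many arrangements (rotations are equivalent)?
Fix one of the nurses: (4-1)! ways for the remaining nurses, × 4! ways for the children = 6 × 24 = 144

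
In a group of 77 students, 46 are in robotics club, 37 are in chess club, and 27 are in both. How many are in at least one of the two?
|A∪B| = |A| + |B| - |A∩B| = 46 + 37 - 27 = 56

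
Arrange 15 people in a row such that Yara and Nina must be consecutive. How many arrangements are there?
Treat the 2 as one block: (15-2+1)! × 2! = 87178291200 × 2 = 174356582400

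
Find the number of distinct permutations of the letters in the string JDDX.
4! / (2! × 1! × 1!) = 12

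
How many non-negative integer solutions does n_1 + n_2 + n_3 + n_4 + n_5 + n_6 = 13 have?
C(13+6-1, 6-1) = C(18, 5) = 8568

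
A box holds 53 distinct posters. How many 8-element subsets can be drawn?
C(53,8) = 53!/(8!×45!) = 886322710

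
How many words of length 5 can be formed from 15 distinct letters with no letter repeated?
P(15,5) = 15!/(15-5)! = 360360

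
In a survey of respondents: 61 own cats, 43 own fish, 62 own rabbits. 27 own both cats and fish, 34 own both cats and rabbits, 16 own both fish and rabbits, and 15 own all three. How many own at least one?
|A∪B∪C| = 61+43+62-27-34-16+15 = 104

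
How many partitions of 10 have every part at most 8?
Let r_j(i) = number of partitions of i into parts ≤ j, for i = 0..10. r_1(i) = 1 for all i; r_j(i) = r_{j-1}(i) + r_j(i-j). Rows j = 2..8: ≤2: 1 1 2 2 3 3 4 4 5 5 6; ≤3: 1 1 2 3 4 5 7 8 10 12 14; ≤4: 1 1 2 3 5 6 9 11 15 18 23; ≤5: 1 1 2 3 5 7 10 13 18 23 30; ≤6: 1 1 2 3 5 7 11 14 20 26 35; ≤7: 1 1 2 3 5 7 11 15 21 28 38; ≤8: 1 1 2 3 5 7 11 15 22 29 40. r_8(10) = 40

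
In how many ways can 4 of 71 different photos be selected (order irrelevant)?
C(71,4) = 71!/(4!×67!) = 971635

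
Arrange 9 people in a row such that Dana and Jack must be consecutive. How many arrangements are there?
Treat the 2 as one block: (9-2+1)! × 2! = 40320 × 2 = 80640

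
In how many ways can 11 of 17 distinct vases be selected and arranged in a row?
P(17,11) = 17!/(17-11)! = 494010316800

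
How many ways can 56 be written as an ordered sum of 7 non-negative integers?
C(56+7-1, 7-1) = C(62, 6) = 61474519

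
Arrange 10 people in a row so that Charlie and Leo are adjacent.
Treat as block: (10-1)! × 2! = 362880 × 2 = 725760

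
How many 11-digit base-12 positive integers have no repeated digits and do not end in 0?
Last digit: 11 nonzero choices. First digit: 10 (nonzero, ≠last). Middle 9: P(10,9) = 3628800. Total = 399168000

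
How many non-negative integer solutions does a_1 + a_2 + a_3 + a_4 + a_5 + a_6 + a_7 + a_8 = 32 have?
C(32+8-1, 8-1) = C(39, 7) = 15380937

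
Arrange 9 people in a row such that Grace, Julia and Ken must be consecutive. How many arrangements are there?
Treat the 3 as one block: (9-3+1)! × 3! = 5040 × 6 = 30240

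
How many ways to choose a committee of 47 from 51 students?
C(51,47) = 51!/(47!×4!) = 249900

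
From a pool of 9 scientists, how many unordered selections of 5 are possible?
C(9,5) = 9!/(5!×4!) = 126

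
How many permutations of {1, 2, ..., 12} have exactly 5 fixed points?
Choose the 5 fixed points C(12,5) = 792, derange the rest: !7 = Σ_{j=0}^{7} (-1)^j·7!/j! = 5040 - 5040 + 2520 - 840 + 210 - 42 + 7 - 1 = 1854. Product = 792 × 1854 = 1468368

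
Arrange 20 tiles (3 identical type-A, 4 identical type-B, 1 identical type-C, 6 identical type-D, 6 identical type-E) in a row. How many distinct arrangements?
20! / (3! × 4! × 1! × 6! × 6!) = 32590958400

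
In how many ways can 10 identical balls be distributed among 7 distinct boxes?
C(10+7-1, 7-1) = C(16, 6) = 8008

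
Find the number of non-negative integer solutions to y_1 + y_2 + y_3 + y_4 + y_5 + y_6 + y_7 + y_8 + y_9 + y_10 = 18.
C(18+10-1, 10-1) = C(27, 9) = 4686825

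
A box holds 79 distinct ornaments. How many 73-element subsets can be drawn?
C(79,73) = 79!/(73!×6!) = 277962685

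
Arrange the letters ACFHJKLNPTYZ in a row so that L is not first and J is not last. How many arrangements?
By inclusion-exclusion: 12! - 2×(12-1)! + (12-2)! = 479001600 - 79833600 + 3628800 = 402796800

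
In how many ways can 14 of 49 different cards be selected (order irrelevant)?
C(49,14) = 49!/(14!×35!) = 675248872536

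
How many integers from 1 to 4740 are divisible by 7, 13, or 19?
⌊4740/7⌋+⌊4740/13⌋+⌊4740/19⌋ - ⌊4740/91⌋-⌊4740/133⌋-⌊4740/247⌋ + ⌊4740/1729⌋ = 677+364+249 - 52-35-19 + 2 = 1186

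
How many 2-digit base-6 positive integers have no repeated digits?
First digit: 5 choices (nonzero). Then descending: 5 × 5 = 25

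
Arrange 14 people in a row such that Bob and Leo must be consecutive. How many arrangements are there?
Treat the 2 as one block: (14-2+1)! × 2! = 6227020800 × 2 = 12454041600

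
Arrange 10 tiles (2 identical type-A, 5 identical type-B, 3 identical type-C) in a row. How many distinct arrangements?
10! / (2! × 5! × 3!) = 2520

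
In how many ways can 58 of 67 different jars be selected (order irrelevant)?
C(67,58) = 67!/(58!×9!) = 42757703560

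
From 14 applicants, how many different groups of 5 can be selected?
C(14,5) = 14!/(5!×9!) = 2002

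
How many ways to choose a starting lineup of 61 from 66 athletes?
C(66,61) = 66!/(61!×5!) = 8936928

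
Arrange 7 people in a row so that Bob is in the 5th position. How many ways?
Fix one position: (7-1)! = 720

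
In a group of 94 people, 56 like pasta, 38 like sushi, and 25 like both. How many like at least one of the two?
|A∪B| = |A| + |B| - |A∩B| = 56 + 38 - 25 = 69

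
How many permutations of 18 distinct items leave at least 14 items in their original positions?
Exactly j fixed points: C(18,j)·!(18-j); sum over j ≥ 14 (derangement numbers via !m = (m-1)·(!(m-1) + !(m-2)): !0..!4 = 1, 0, 1, 2, 9). Σ_{j=14}^{18} C(18,j)·!(18-j) = C(18,14)·!4 + C(18,15)·!3 + C(18,16)·!2 + C(18,17)·!1 + C(18,18)·!0 = 3060·9 + 816·2 + 153·1 + 18·0 + 1·1 = 29326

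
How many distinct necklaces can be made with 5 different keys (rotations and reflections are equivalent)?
(5-1)!/2 = 24/2 = 12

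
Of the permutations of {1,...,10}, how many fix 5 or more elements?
Exactly j fixed points: C(10,j)·!(10-j); sum over j ≥ 5 (derangement numbers via !m = (m-1)·(!(m-1) + !(m-2)): !0..!5 = 1, 0, 1, 2, 9, 44). Σ_{j=5}^{10} C(10,j)·!(10-j) = C(10,5)·!5 + C(10,6)·!4 + C(10,7)·!3 + C(10,8)·!2 + C(10,9)·!1 + C(10,10)·!0 = 252·44 + 210·9 + 120·2 + 45·1 + 10·0 + 1·1 = 13264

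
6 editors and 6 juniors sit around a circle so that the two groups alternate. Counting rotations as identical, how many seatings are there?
Fix one of the editors: (6-1)! ways for the remaining editors, × 6! ways for the juniors = 120 × 720 = 86400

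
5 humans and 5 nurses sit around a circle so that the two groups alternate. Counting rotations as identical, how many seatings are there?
Fix one of the humans: (5-1)! ways for the remaining humans, × 5! ways for the nurses = 24 × 120 = 2880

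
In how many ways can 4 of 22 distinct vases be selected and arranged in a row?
P(22,4) = 22!/(22-4)! = 175560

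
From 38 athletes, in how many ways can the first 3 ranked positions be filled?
P(38,3) = 38!/(38-3)! = 50616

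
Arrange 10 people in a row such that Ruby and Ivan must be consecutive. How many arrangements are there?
Treat the 2 as one block: (10-2+1)! × 2! = 362880 × 2 = 725760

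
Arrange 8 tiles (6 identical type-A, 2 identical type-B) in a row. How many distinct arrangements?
8! / (6! × 2!) = 28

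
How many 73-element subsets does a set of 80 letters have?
C(80,73) = 80!/(73!×7!) = 3176716400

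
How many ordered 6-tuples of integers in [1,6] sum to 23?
Coefficient of x^23 in (x + x² + ... + x^6)^6. By inclusion-exclusion on dice exceeding 6: Σ_j (-1)^j C(6,j)·C(23-1-6j, 5) = C(6,0)·C(22,5) - C(6,1)·C(16,5) + C(6,2)·C(10,5) = 1·26334 - 6·4368 + 15·252 = 3906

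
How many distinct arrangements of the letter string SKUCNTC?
7! / (1! × 1! × 1! × 1! × 1! × 2!) = 2520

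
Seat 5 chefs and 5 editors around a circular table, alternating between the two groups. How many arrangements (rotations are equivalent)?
Fix one of the chefs: (5-1)! ways for the remaining chefs, × 5! ways for the editors = 24 × 120 = 2880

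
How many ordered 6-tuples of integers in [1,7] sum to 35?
Coefficient of x^35 in (x + x² + ... + x^7)^6. By inclusion-exclusion on dice exceeding 7: Σ_j (-1)^j C(6,j)·C(35-1-7j, 5) = C(6,0)·C(34,5) - C(6,1)·C(27,5) + C(6,2)·C(20,5) - C(6,3)·C(13,5) + C(6,4)·C(6,5) = 1·278256 - 6·80730 + 15·15504 - 20·1287 + 15·6 = 786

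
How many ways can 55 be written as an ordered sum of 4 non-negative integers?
C(55+4-1, 4-1) = C(58, 3) = 30856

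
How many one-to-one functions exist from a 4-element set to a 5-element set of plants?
P(5,4) = 5!/(5-4)! = 120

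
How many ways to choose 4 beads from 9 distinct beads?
C(9,4) = 9!/(4!×5!) = 126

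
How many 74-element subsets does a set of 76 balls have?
C(76,74) = 76!/(74!×2!) = 2850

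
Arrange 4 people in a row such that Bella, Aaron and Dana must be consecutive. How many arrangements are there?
Treat the 3 as one block: (4-3+1)! × 3! = 2 × 6 = 12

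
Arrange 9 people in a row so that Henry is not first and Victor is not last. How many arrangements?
By inclusion-exclusion: 9! - 2×(9-1)! + (9-2)! = 362880 - 80640 + 5040 = 287280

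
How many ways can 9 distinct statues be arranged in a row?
9! = 362880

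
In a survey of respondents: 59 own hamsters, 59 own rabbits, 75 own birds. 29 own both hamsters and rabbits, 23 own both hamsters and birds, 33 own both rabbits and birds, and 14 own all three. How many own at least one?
|A∪B∪C| = 59+59+75-29-23-33+14 = 122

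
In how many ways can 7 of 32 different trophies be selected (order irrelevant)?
C(32,7) = 32!/(7!×25!) = 3365856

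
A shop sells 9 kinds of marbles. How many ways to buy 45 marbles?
C(45+9-1, 9-1) = C(53, 8) = 886322710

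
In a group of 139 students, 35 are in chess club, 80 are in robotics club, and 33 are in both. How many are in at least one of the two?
|A∪B| = |A| + |B| - |A∩B| = 35 + 80 - 33 = 82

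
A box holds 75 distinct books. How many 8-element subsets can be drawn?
C(75,8) = 75!/(8!×67!) = 16871053725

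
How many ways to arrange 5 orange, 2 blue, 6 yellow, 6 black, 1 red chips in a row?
20! / (5! × 2! × 6! × 6! × 1!) = 19554575040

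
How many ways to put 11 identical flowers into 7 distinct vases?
C(11+7-1, 7-1) = C(17, 6) = 12376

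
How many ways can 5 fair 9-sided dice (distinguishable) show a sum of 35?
Coefficient of x^35 in (x + x² + ... + x^9)^5. By inclusion-exclusion on dice exceeding 9: Σ_j (-1)^j C(5,j)·C(35-1-9j, 4) = C(5,0)·C(34,4) - C(5,1)·C(25,4) + C(5,2)·C(16,4) - C(5,3)·C(7,4) = 1·46376 - 5·12650 + 10·1820 - 10·35 = 976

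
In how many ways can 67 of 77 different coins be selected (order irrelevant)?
C(77,67) = 77!/(67!×10!) = 1096993404430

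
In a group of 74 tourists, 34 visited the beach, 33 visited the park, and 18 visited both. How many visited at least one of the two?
|A∪B| = |A| + |B| - |A∩B| = 34 + 33 - 18 = 49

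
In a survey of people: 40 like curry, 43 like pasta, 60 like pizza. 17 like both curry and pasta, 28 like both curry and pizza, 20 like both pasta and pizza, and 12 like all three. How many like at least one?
|A∪B∪C| = 40+43+60-17-28-20+12 = 90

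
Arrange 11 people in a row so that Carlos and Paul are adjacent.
Treat as block: (11-1)! × 2! = 3628800 × 2 = 7257600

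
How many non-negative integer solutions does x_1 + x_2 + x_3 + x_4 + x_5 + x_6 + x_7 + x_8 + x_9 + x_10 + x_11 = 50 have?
C(50+11-1, 11-1) = C(60, 10) = 75394027566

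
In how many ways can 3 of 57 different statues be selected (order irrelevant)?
C(57,3) = 57!/(3!×54!) = 29260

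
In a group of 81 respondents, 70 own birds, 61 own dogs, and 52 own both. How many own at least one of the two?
|A∪B| = |A| + |B| - |A∩B| = 70 + 61 - 52 = 79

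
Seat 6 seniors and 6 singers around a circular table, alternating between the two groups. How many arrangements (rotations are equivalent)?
Fix one of the seniors: (6-1)! ways for the remaining seniors, × 6! ways for the singers = 120 × 720 = 86400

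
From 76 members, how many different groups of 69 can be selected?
C(76,69) = 76!/(69!×7!) = 2186189400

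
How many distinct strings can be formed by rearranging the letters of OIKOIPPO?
8! / (2! × 1! × 2! × 3!) = 1680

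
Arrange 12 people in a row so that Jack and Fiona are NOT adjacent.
Total - adjacent = 12! - (12-1)!×2 = 479001600 - 79833600 = 399168000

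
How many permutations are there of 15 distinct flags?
15! = 1307674368000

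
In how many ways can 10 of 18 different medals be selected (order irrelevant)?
C(18,10) = 18!/(10!×8!) = 43758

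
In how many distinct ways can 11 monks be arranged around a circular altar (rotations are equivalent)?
Circular: fix one position, arrange the rest. (11-1)! = 3628800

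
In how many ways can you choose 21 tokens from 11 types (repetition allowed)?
C(21+11-1, 11-1) = C(31, 10) = 44352165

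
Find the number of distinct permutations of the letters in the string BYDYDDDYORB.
11! / (1! × 4! × 3! × 1! × 2!) = 138600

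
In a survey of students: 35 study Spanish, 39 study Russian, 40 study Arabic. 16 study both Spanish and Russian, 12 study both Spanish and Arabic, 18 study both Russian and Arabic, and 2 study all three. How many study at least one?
|A∪B∪C| = 35+39+40-16-12-18+2 = 70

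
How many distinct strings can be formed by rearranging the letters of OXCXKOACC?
9! / (2! × 1! × 3! × 2! × 1!) = 15120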